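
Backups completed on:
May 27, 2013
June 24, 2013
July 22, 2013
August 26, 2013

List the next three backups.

Gaps: 28, 28, 35 days — a mix of 28 and 35. Every date is a Monday.
Each is the 4th Monday of its month.
4th Monday of September 2013: September 23, 2013.
October 2013 — 4th Monday is October 28, 2013.
4th Monday of November 2013: November 25, 2013.

September 23, 2013; October 28, 2013; November 25, 2013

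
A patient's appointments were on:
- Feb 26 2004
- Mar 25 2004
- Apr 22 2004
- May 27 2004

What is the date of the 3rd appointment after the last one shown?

Aug 26 2004

These are Thursdays at 28- or 35-day spacing (28, 28, 35).
The pattern: 4th Thursday of the month.
4th Thursday of June 2004: Jun 24 2004.
July 2004 — 4th Thursday is Jul 22 2004.
4th Thursday of August 2004: Aug 26 2004.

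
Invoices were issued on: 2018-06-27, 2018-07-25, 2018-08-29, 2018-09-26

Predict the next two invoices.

2018-10-31, 2018-11-28

Every date is a Wednesday; gaps 28, 35, 28 days.
Each is the last Wednesday of its month (at least one falls on the 29th or later, ruling out '4th Wednesday').
Last Wednesday of October 2018: 2018-10-31.
November 2018 ends with Wednesday 2018-11-28.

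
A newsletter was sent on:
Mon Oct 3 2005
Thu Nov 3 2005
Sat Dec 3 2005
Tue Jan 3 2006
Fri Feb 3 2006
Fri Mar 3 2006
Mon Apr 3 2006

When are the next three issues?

Each date is the 3rd; the gaps (31, 30, 31, 31, 28, 31) track the month lengths.
The rule is the 3rd of each month.
May 2006: Wed May 3 2006.
June 2006: Sat Jun 3 2006.
July 2006: Mon Jul 3 2006.

Wed May 3 2006, Sat Jun 3 2006, Mon Jul 3 2006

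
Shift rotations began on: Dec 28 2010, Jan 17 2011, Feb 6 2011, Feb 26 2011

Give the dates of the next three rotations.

Gaps between consecutive events: 20, 20, 20 days — a constant 20-day interval.
Feb 26 2011 + 20 days = Mar 18 2011.
Mar 18 2011 + 20 days = Apr 7 2011.
Apr 7 2011 + 20 days = Apr 27 2011.

Mar 18 2011, Apr 7 2011, Apr 27 2011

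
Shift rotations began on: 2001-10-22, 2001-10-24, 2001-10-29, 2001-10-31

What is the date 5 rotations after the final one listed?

Every event lands on a Monday or Wednesday (gaps cycle 2, 5, 2).
So the schedule is: every Monday and Wednesday.
Next Monday: 2001-11-05.
The following Wednesday is 2001-11-07.
The following Monday is 2001-11-12.
The following Wednesday is 2001-11-14.
Next Monday: 2001-11-19.

2001-11-19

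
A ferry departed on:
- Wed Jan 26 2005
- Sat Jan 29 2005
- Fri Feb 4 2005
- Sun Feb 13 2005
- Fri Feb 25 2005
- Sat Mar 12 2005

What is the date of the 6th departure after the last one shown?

Fri Aug 12 2005

Intervals are 3, 6, 9, 12, 15 days — an arithmetic progression with common difference 3.
Next gap: 18 days. Sat Mar 12 2005 + 18 days = Wed Mar 30 2005.
Next gap: 21 days. Wed Mar 30 2005 + 21 days = Wed Apr 20 2005.
Next gap: 24 days. Wed Apr 20 2005 + 24 days = Sat May 14 2005.
Next gap: 27 days. Sat May 14 2005 + 27 days = Fri Jun 10 2005.
Next gap: 30 days. Fri Jun 10 2005 + 30 days = Sun Jul 10 2005.
Next gap: 33 days. Sun Jul 10 2005 + 33 days = Fri Aug 12 2005.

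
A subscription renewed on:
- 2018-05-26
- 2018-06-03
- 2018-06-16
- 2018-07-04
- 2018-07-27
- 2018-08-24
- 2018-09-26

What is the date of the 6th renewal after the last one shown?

2019-07-26

The spacing grows by 5 each time: 8, 13, 18, 23, 28, 33 days.
Next gap: 38 days. 2018-09-26 + 38 days = 2018-11-03.
Next gap: 43 days. 2018-11-03 + 43 days = 2018-12-16.
Next gap: 48 days. 2018-12-16 + 48 days = 2019-02-02.
Next gap: 53 days. 2019-02-02 + 53 days = 2019-03-27.
Next gap: 58 days. 2019-03-27 + 58 days = 2019-05-24.
Next gap: 63 days. 2019-05-24 + 63 days = 2019-07-26.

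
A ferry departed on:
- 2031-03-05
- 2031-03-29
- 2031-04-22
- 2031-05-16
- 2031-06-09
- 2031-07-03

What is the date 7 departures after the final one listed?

2031-12-18

The spacing is 24, 24, 24, 24, 24 days — always 24 days.
2031-07-03 + 24 days = 2031-07-27.
2031-07-27 + 24 days = 2031-08-20.
2031-08-20 + 24 days = 2031-09-13.
2031-09-13 + 24 days = 2031-10-07.
2031-10-07 + 24 days = 2031-10-31.
2031-10-31 + 24 days = 2031-11-24.
2031-11-24 + 24 days = 2031-12-18.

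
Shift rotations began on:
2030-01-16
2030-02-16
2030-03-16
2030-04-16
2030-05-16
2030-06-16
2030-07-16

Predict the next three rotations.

2030-08-16, 2030-09-16, 2030-10-16

Gaps: 31, 28, 31, 30, 31, 30 days — not constant. Every event is on the 16th of the month.
Pattern: the 16th of each month.
Next: August 2030 → 2030-08-16.
September 2030: 2030-09-16.
October 2030: 2030-10-16.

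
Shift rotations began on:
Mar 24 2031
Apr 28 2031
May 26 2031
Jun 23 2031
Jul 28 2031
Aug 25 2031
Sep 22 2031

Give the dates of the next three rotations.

All dates are Mondays, 35, 28, 28, 35, 28, 28 days apart.
Specifically, the 4th Monday of each month.
4th Monday of October 2031: Oct 27 2031.
November 2031 — 4th Monday is Nov 24 2031.
4th Monday of December 2031: Dec 22 2031.

Oct 27 2031, Nov 24 2031, Dec 22 2031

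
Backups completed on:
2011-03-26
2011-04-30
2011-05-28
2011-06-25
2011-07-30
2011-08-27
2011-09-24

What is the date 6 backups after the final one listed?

2012-03-31

Every date is a Saturday; gaps 35, 28, 28, 35, 28, 28 days.
Each is the last Saturday of its month (at least one falls on the 29th or later, ruling out '4th Saturday').
October 2011 ends with Saturday 2011-10-29.
Last Saturday of November 2011: 2011-11-26.
December 2011 ends with Saturday 2011-12-31.
January 2012 ends with Saturday 2012-01-28.
Last Saturday of February 2012: 2012-02-25.
Last Saturday of March 2012: 2012-03-31.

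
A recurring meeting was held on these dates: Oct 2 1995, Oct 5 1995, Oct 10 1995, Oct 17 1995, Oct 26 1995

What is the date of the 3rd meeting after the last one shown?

Intervals are 3, 5, 7, 9 days — an arithmetic progression with common difference 2.
Next gap: 11 days. Oct 26 1995 + 11 days = Nov 6 1995.
Next gap: 13 days. Nov 6 1995 + 13 days = Nov 19 1995.
Next gap: 15 days. Nov 19 1995 + 15 days = Dec 4 1995.

Dec 4 1995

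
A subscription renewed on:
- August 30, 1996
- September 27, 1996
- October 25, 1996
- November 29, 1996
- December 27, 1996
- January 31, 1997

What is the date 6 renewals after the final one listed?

July 25, 1997

Every date is a Friday; gaps 28, 28, 35, 28, 35 days.
Each is the last Friday of its month (at least one falls on the 29th or later, ruling out '4th Friday').
February 1997 ends with Friday February 28, 1997.
Last Friday of March 1997: March 28, 1997.
April 1997 ends with Friday April 25, 1997.
Last Friday of May 1997: May 30, 1997.
June 1997 ends with Friday June 27, 1997.
July 1997 ends with Friday July 25, 1997.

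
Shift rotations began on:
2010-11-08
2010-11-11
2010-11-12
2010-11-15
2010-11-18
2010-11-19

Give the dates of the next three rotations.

Gaps: 3, 1, 3, 3, 1 days — not constant, but cyclic with period 3.
The events fall on every Monday, Thursday and Friday.
The following Monday is 2010-11-22.
The following Thursday is 2010-11-25.
The following Friday is 2010-11-26.

2010-11-22, 2010-11-25, 2010-11-26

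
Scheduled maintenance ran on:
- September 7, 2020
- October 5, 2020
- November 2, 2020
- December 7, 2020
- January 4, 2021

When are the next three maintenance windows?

Gaps: 28, 28, 35, 28 days — a mix of 28 and 35. Every date is a Monday.
Each is the 1st Monday of its month.
February 2021 — 1st Monday is February 1, 2021.
1st Monday of March 2021: March 1, 2021.
1st Monday of April 2021: April 5, 2021.

February 1, 2021; March 1, 2021; April 5, 2021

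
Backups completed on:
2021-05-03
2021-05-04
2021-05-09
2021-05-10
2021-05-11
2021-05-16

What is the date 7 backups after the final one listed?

Every event lands on a Monday or Tuesday or Sunday (gaps cycle 1, 5, 1, 1, 5).
So the schedule is: every Monday, Tuesday and Sunday.
The following Monday is 2021-05-17.
Next Tuesday: 2021-05-18.
The following Sunday is 2021-05-23.
The following Monday is 2021-05-24.
Next Tuesday: 2021-05-25.
The following Sunday is 2021-05-30.
Next Monday: 2021-05-31.

2021-05-31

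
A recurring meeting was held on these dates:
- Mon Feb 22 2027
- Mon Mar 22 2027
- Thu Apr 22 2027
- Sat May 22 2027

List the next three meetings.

Tue Jun 22 2027, Thu Jul 22 2027, Sun Aug 22 2027

The day-of-month is always 22 (28, 31, 30 days between events).
So this recurs on the 22nd of each month.
Next: June 2027 → Tue Jun 22 2027.
Next: July 2027 → Thu Jul 22 2027.
Next: August 2027 → Sun Aug 22 2027.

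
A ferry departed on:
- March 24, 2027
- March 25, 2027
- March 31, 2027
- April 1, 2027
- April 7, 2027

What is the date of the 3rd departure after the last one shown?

The gap pattern 1, 6, 1, 6 repeats every 2 events.
These are the Wednesdays and Thursdays of each week.
Next Thursday: April 8, 2027.
Next Wednesday: April 14, 2027.
The following Thursday is April 15, 2027.

April 15, 2027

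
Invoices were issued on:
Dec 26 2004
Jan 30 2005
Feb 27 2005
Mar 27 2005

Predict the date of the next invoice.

Apr 24 2005

These are Sundays with 35, 28, 28-day gaps.
Each is the final Sunday of its month — Jan 30 2005 is past the 28th, so '4th Sunday' doesn't fit.
April 2005 ends with Sunday Apr 24 2005.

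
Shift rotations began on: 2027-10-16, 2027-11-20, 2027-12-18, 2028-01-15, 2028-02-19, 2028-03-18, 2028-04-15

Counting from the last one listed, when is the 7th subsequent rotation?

All dates are Saturdays, 35, 28, 28, 35, 28, 28 days apart.
Specifically, the 3rd Saturday of each month.
3rd Saturday of May 2028: 2028-05-20.
June 2028 — 3rd Saturday is 2028-06-17.
3rd Saturday of July 2028: 2028-07-15.
3rd Saturday of August 2028: 2028-08-19.
September 2028 — 3rd Saturday is 2028-09-16.
3rd Saturday of October 2028: 2028-10-21.
3rd Saturday of November 2028: 2028-11-18.

2028-11-18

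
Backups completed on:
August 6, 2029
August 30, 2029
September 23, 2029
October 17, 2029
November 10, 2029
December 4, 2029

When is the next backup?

December 28, 2029

Gaps between consecutive events: 24, 24, 24, 24, 24 days — a constant 24-day interval.
December 4, 2029 + 24 days = December 28, 2029.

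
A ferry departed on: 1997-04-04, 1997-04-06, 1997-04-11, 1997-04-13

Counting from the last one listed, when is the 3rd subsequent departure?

1997-04-25

Every event lands on a Friday or Sunday (gaps cycle 2, 5, 2).
So the schedule is: every Friday and Sunday.
The following Friday is 1997-04-18.
The following Sunday is 1997-04-20.
The following Friday is 1997-04-25.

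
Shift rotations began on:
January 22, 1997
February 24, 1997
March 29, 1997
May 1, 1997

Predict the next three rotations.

June 3, 1997; July 6, 1997; August 8, 1997

Gaps between consecutive events: 33, 33, 33 days — a constant 33-day interval.
May 1, 1997 + 33 days = June 3, 1997.
June 3, 1997 + 33 days = July 6, 1997.
July 6, 1997 + 33 days = August 8, 1997.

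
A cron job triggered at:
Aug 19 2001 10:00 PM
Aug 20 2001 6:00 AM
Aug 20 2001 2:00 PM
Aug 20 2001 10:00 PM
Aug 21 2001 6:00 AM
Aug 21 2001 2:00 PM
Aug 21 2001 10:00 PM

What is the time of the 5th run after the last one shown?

Aug 23 2001 2:00 PM

Spacing: 8, 8, 8, 8, 8, 8 h — constant 8 h.
Aug 21 2001 10:00 PM + 8 h = Aug 22 2001 6:00 AM.
Aug 22 2001 6:00 AM + 8 h = Aug 22 2001 2:00 PM.
Aug 22 2001 2:00 PM + 8 h = Aug 22 2001 10:00 PM.
Aug 22 2001 10:00 PM + 8 h = Aug 23 2001 6:00 AM.
Aug 23 2001 6:00 AM + 8 h = Aug 23 2001 2:00 PM.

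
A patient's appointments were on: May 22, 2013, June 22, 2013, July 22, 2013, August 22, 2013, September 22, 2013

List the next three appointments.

The day-of-month is always 22 (31, 30, 31, 31 days between events).
So this recurs on the 22nd of each month.
Next: October 2013 → October 22, 2013.
November 2013: November 22, 2013.
December 2013: December 22, 2013.

October 22, 2013; November 22, 2013; December 22, 2013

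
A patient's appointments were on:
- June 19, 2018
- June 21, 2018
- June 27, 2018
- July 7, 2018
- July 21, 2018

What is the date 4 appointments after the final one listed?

The spacing grows by 4 each time: 2, 6, 10, 14 days.
Next gap: 18 days. July 21, 2018 + 18 days = August 8, 2018.
Next gap: 22 days. August 8, 2018 + 22 days = August 30, 2018.
Next gap: 26 days. August 30, 2018 + 26 days = September 25, 2018.
Next gap: 30 days. September 25, 2018 + 30 days = October 25, 2018.

October 25, 2018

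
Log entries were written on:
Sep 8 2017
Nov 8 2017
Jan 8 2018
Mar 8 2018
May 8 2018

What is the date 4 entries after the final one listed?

The day-of-month is always 8 (61, 61, 59, 61 days between events).
So this recurs on the 8th of every 2 months.
Next: July 2018 → Jul 8 2018.
Next: September 2018 → Sep 8 2018.
Next: November 2018 → Nov 8 2018.
Next: January 2019 → Jan 8 2019.

Jan 8 2019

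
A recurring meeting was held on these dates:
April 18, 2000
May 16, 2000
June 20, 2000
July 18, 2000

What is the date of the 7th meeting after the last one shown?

February 20, 2001

These are Tuesdays at 28- or 35-day spacing (28, 35, 28).
The pattern: 3rd Tuesday of the month.
3rd Tuesday of August 2000: August 15, 2000.
3rd Tuesday of September 2000: September 19, 2000.
3rd Tuesday of October 2000: October 17, 2000.
3rd Tuesday of November 2000: November 21, 2000.
3rd Tuesday of December 2000: December 19, 2000.
3rd Tuesday of January 2001: January 16, 2001.
3rd Tuesday of February 2001: February 20, 2001.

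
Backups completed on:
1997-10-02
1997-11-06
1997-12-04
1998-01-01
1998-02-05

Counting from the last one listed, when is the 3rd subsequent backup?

1998-05-07

Gaps: 35, 28, 28, 35 days — a mix of 28 and 35. Every date is a Thursday.
Each is the 1st Thursday of its month.
March 1998 — 1st Thursday is 1998-03-05.
April 1998 — 1st Thursday is 1998-04-02.
May 1998 — 1st Thursday is 1998-05-07.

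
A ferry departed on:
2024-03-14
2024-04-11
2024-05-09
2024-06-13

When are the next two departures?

These are Thursdays at 28- or 35-day spacing (28, 28, 35).
The pattern: 2nd Thursday of the month.
2nd Thursday of July 2024: 2024-07-11.
2nd Thursday of August 2024: 2024-08-08.

2024-07-11, 2024-08-08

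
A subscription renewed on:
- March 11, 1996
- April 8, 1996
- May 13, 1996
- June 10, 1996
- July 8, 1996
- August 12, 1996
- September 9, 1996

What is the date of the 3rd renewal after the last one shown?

These are Mondays at 28- or 35-day spacing (28, 35, 28, 28, 35, 28).
The pattern: 2nd Monday of the month.
2nd Monday of October 1996: October 14, 1996.
November 1996 — 2nd Monday is November 11, 1996.
2nd Monday of December 1996: December 9, 1996.

December 9, 1996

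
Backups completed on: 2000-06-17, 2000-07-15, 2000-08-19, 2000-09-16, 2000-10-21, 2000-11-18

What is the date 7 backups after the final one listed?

2001-06-16

These are Saturdays at 28- or 35-day spacing (28, 35, 28, 35, 28).
The pattern: 3rd Saturday of the month.
December 2000 — 3rd Saturday is 2000-12-16.
January 2001 — 3rd Saturday is 2001-01-20.
3rd Saturday of February 2001: 2001-02-17.
March 2001 — 3rd Saturday is 2001-03-17.
April 2001 — 3rd Saturday is 2001-04-21.
May 2001 — 3rd Saturday is 2001-05-19.
June 2001 — 3rd Saturday is 2001-06-16.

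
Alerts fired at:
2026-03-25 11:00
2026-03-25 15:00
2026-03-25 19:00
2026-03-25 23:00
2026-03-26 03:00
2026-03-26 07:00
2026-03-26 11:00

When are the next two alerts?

The interval is a steady 4 hours (4, 4, 4, 4, 4, 4).
2026-03-26 11:00 + 4 h = 2026-03-26 15:00.
2026-03-26 15:00 + 4 h = 2026-03-26 19:00.

2026-03-26 15:00, 2026-03-26 19:00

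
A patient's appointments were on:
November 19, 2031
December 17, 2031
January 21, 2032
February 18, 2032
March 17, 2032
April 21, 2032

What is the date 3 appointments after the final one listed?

These are Wednesdays at 28- or 35-day spacing (28, 35, 28, 28, 35).
The pattern: 3rd Wednesday of the month.
3rd Wednesday of May 2032: May 19, 2032.
June 2032 — 3rd Wednesday is June 16, 2032.
3rd Wednesday of July 2032: July 21, 2032.

July 21, 2032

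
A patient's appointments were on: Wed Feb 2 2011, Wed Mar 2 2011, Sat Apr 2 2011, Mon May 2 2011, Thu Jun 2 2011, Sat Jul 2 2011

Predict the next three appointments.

Tue Aug 2 2011, Fri Sep 2 2011, Sun Oct 2 2011

Each date is the 2nd; the gaps (28, 31, 30, 31, 30) track the month lengths.
The rule is the 2nd of each month.
Next: August 2011 → Tue Aug 2 2011.
Next: September 2011 → Fri Sep 2 2011.
October 2011: Sun Oct 2 2011.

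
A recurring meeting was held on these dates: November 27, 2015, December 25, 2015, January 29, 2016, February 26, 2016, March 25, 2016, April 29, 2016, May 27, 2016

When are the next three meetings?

These are Fridays with 28, 35, 28, 28, 35, 28-day gaps.
Each is the final Friday of its month — January 29, 2016 is past the 28th, so '4th Friday' doesn't fit.
June 2016 ends with Friday June 24, 2016.
July 2016 ends with Friday July 29, 2016.
Last Friday of August 2016: August 26, 2016.

June 24, 2016; July 29, 2016; August 26, 2016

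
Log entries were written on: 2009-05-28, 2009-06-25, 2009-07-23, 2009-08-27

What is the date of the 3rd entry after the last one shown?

These are Thursdays at 28- or 35-day spacing (28, 28, 35).
The pattern: 4th Thursday of the month.
September 2009 — 4th Thursday is 2009-09-24.
4th Thursday of October 2009: 2009-10-22.
November 2009 — 4th Thursday is 2009-11-26.

2009-11-26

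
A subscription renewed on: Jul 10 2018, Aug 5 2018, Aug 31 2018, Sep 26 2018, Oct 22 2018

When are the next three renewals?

Every event comes 26 days after the last (26, 26, 26, 26).
Oct 22 2018 + 26 days = Nov 17 2018.
Nov 17 2018 + 26 days = Dec 13 2018.
Dec 13 2018 + 26 days = Jan 8 2019.

Nov 17 2018, Dec 13 2018, Jan 8 2019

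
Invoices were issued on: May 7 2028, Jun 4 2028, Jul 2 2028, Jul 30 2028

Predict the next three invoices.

The spacing is 28, 28, 28 days — always 28 days.
Jul 30 2028 + 28 days = Aug 27 2028.
Aug 27 2028 + 28 days = Sep 24 2028.
Sep 24 2028 + 28 days = Oct 22 2028.

Aug 27 2028, Sep 24 2028, Oct 22 2028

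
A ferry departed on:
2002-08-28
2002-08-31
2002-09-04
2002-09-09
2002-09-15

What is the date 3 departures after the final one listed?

The spacing grows by 1 each time: 3, 4, 5, 6 days.
Next gap: 7 days. 2002-09-15 + 7 days = 2002-09-22.
Next gap: 8 days. 2002-09-22 + 8 days = 2002-09-30.
Next gap: 9 days. 2002-09-30 + 9 days = 2002-10-09.

2002-10-09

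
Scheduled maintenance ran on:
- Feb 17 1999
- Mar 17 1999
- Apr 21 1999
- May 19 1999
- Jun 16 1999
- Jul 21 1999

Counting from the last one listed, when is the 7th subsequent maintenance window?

Gaps: 28, 35, 28, 28, 35 days — a mix of 28 and 35. Every date is a Wednesday.
Each is the 3rd Wednesday of its month.
August 1999 — 3rd Wednesday is Aug 18 1999.
3rd Wednesday of September 1999: Sep 15 1999.
3rd Wednesday of October 1999: Oct 20 1999.
November 1999 — 3rd Wednesday is Nov 17 1999.
December 1999 — 3rd Wednesday is Dec 15 1999.
3rd Wednesday of January 2000: Jan 19 2000.
3rd Wednesday of February 2000: Feb 16 2000.

Feb 16 2000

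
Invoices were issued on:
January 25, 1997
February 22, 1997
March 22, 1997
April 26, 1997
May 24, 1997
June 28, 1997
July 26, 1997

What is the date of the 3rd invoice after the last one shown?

All dates are Saturdays, 28, 28, 35, 28, 35, 28 days apart.
Specifically, the 4th Saturday of each month.
4th Saturday of August 1997: August 23, 1997.
September 1997 — 4th Saturday is September 27, 1997.
4th Saturday of October 1997: October 25, 1997.

October 25, 1997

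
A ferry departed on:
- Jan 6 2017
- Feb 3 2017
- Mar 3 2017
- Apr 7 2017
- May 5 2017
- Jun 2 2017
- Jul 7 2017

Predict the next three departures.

Aug 4 2017, Sep 1 2017, Oct 6 2017

Gaps: 28, 28, 35, 28, 28, 35 days — a mix of 28 and 35. Every date is a Friday.
Each is the 1st Friday of its month.
1st Friday of August 2017: Aug 4 2017.
1st Friday of September 2017: Sep 1 2017.
1st Friday of October 2017: Oct 6 2017.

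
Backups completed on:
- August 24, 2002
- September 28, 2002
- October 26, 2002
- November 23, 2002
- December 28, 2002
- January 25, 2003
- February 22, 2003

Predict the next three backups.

March 22, 2003; April 26, 2003; May 24, 2003

All dates are Saturdays, 35, 28, 28, 35, 28, 28 days apart.
Specifically, the 4th Saturday of each month.
March 2003 — 4th Saturday is March 22, 2003.
April 2003 — 4th Saturday is April 26, 2003.
4th Saturday of May 2003: May 24, 2003.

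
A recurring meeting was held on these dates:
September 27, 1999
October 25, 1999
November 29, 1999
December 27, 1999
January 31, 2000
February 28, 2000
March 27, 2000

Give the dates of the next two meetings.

These are Mondays with 28, 35, 28, 35, 28, 28-day gaps.
Each is the final Monday of its month — November 29, 1999 is past the 28th, so '4th Monday' doesn't fit.
Last Monday of April 2000: April 24, 2000.
May 2000 ends with Monday May 29, 2000.

April 24, 2000; May 29, 2000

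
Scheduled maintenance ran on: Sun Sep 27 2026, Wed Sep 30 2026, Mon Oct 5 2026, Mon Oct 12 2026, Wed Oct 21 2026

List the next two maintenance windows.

Sun Nov 1 2026, Sat Nov 14 2026

Gaps: 3, 5, 7, 9 days — each gap is 2 larger than the previous one.
Next gap: 11 days. Wed Oct 21 2026 + 11 days = Sun Nov 1 2026.
Next gap: 13 days. Sun Nov 1 2026 + 13 days = Sat Nov 14 2026.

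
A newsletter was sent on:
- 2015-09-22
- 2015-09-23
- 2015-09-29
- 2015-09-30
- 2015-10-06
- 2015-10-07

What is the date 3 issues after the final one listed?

2015-10-20

Gaps: 1, 6, 1, 6, 1 days — not constant, but cyclic with period 2.
The events fall on every Tuesday and Wednesday.
Next Tuesday: 2015-10-13.
Next Wednesday: 2015-10-14.
Next Tuesday: 2015-10-20.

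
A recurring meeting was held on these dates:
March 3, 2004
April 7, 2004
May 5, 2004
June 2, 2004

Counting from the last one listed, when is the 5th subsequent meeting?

November 3, 2004

All dates are Wednesdays, 35, 28, 28 days apart.
Specifically, the 1st Wednesday of each month.
1st Wednesday of July 2004: July 7, 2004.
August 2004 — 1st Wednesday is August 4, 2004.
September 2004 — 1st Wednesday is September 1, 2004.
1st Wednesday of October 2004: October 6, 2004.
1st Wednesday of November 2004: November 3, 2004.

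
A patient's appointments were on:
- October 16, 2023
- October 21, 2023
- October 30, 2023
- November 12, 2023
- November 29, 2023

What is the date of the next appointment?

Intervals are 5, 9, 13, 17 days — an arithmetic progression with common difference 4.
Next gap: 21 days. November 29, 2023 + 21 days = December 20, 2023.

December 20, 2023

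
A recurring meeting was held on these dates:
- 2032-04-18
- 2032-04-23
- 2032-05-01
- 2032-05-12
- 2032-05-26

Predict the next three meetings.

2032-06-12, 2032-07-02, 2032-07-25

The spacing grows by 3 each time: 5, 8, 11, 14 days.
Next gap: 17 days. 2032-05-26 + 17 days = 2032-06-12.
Next gap: 20 days. 2032-06-12 + 20 days = 2032-07-02.
Next gap: 23 days. 2032-07-02 + 23 days = 2032-07-25.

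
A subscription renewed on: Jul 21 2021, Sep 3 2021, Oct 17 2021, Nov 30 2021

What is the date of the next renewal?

Every event comes 44 days after the last (44, 44, 44).
Nov 30 2021 + 44 days = Jan 13 2022.

Jan 13 2022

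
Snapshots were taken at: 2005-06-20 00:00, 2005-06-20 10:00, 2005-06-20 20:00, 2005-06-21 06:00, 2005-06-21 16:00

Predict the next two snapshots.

Spacing: 10, 10, 10, 10 h — constant 10 h.
2005-06-21 16:00 + 10 h = 2005-06-22 02:00.
2005-06-22 02:00 + 10 h = 2005-06-22 12:00.

2005-06-22 02:00, 2005-06-22 12:00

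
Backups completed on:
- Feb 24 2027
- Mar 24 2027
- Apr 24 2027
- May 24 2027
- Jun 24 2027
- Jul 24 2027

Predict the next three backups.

Gaps: 28, 31, 30, 31, 30 days — not constant. Every event is on the 24th of the month.
Pattern: the 24th of each month.
August 2027: Aug 24 2027.
Next: September 2027 → Sep 24 2027.
Next: October 2027 → Oct 24 2027.

Aug 24 2027, Sep 24 2027, Oct 24 2027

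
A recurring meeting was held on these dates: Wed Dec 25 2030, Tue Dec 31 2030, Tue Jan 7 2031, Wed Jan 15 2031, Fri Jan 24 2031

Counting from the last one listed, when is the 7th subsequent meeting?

Intervals are 6, 7, 8, 9 days — an arithmetic progression with common difference 1.
Next gap: 10 days. Fri Jan 24 2031 + 10 days = Mon Feb 3 2031.
Next gap: 11 days. Mon Feb 3 2031 + 11 days = Fri Feb 14 2031.
Next gap: 12 days. Fri Feb 14 2031 + 12 days = Wed Feb 26 2031.
Next gap: 13 days. Wed Feb 26 2031 + 13 days = Tue Mar 11 2031.
Next gap: 14 days. Tue Mar 11 2031 + 14 days = Tue Mar 25 2031.
Next gap: 15 days. Tue Mar 25 2031 + 15 days = Wed Apr 9 2031.
Next gap: 16 days. Wed Apr 9 2031 + 16 days = Fri Apr 25 2031.

Fri Apr 25 2031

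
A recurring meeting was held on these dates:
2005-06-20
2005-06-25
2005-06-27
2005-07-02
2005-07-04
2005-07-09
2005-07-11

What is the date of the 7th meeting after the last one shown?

2005-08-06

Gaps: 5, 2, 5, 2, 5, 2 days — not constant, but cyclic with period 2.
The events fall on every Monday and Saturday.
Next Saturday: 2005-07-16.
The following Monday is 2005-07-18.
Next Saturday: 2005-07-23.
The following Monday is 2005-07-25.
Next Saturday: 2005-07-30.
Next Monday: 2005-08-01.
The following Saturday is 2005-08-06.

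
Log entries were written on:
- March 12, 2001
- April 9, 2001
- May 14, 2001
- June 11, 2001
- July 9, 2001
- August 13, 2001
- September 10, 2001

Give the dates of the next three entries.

Gaps: 28, 35, 28, 28, 35, 28 days — a mix of 28 and 35. Every date is a Monday.
Each is the 2nd Monday of its month.
2nd Monday of October 2001: October 8, 2001.
November 2001 — 2nd Monday is November 12, 2001.
2nd Monday of December 2001: December 10, 2001.

October 8, 2001; November 12, 2001; December 10, 2001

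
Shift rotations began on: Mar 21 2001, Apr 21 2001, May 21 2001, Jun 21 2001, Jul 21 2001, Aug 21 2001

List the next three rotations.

Sep 21 2001, Oct 21 2001, Nov 21 2001

The day-of-month is always 21 (31, 30, 31, 30, 31 days between events).
So this recurs on the 21st of each month.
Next: September 2001 → Sep 21 2001.
Next: October 2001 → Oct 21 2001.
November 2001: Nov 21 2001.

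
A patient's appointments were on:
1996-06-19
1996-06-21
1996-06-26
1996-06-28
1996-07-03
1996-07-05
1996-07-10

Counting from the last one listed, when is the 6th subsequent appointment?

1996-07-31

The gap pattern 2, 5, 2, 5, 2, 5 repeats every 2 events.
These are the Wednesdays and Fridays of each week.
The following Friday is 1996-07-12.
The following Wednesday is 1996-07-17.
Next Friday: 1996-07-19.
The following Wednesday is 1996-07-24.
The following Friday is 1996-07-26.
Next Wednesday: 1996-07-31.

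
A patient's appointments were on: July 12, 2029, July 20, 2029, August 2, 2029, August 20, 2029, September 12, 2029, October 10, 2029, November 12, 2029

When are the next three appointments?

The spacing grows by 5 each time: 8, 13, 18, 23, 28, 33 days.
Next gap: 38 days. November 12, 2029 + 38 days = December 20, 2029.
Next gap: 43 days. December 20, 2029 + 43 days = February 1, 2030.
Next gap: 48 days. February 1, 2030 + 48 days = March 21, 2030.

December 20, 2029; February 1, 2030; March 21, 2030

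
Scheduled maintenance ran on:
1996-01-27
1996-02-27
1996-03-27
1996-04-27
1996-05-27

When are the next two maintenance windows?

Gaps: 31, 29, 31, 30 days — not constant. Every event is on the 27th of the month.
Pattern: the 27th of each month.
June 1996: 1996-06-27.
July 1996: 1996-07-27.

1996-06-27, 1996-07-27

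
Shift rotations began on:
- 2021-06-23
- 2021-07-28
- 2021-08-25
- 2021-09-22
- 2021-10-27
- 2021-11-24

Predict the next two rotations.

These are Wednesdays at 28- or 35-day spacing (35, 28, 28, 35, 28).
The pattern: 4th Wednesday of the month.
December 2021 — 4th Wednesday is 2021-12-22.
January 2022 — 4th Wednesday is 2022-01-26.

2021-12-22, 2022-01-26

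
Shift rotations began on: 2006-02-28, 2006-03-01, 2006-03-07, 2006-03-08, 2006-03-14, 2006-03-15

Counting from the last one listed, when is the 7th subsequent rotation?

The gap pattern 1, 6, 1, 6, 1 repeats every 2 events.
These are the Tuesdays and Wednesdays of each week.
The following Tuesday is 2006-03-21.
Next Wednesday: 2006-03-22.
Next Tuesday: 2006-03-28.
The following Wednesday is 2006-03-29.
The following Tuesday is 2006-04-04.
The following Wednesday is 2006-04-05.
The following Tuesday is 2006-04-11.

2006-04-11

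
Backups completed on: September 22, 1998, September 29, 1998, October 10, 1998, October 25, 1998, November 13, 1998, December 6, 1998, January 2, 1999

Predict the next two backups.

Intervals are 7, 11, 15, 19, 23, 27 days — an arithmetic progression with common difference 4.
Next gap: 31 days. January 2, 1999 + 31 days = February 2, 1999.
Next gap: 35 days. February 2, 1999 + 35 days = March 9, 1999.

February 2, 1999; March 9, 1999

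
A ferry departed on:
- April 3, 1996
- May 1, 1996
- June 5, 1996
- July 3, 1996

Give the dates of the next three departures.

August 7, 1996; September 4, 1996; October 2, 1996

All dates are Wednesdays, 28, 35, 28 days apart.
Specifically, the 1st Wednesday of each month.
August 1996 — 1st Wednesday is August 7, 1996.
1st Wednesday of September 1996: September 4, 1996.
1st Wednesday of October 1996: October 2, 1996.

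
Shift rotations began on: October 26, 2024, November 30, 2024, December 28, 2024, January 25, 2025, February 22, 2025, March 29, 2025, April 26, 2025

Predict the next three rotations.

All Saturdays; the gaps (35, 28, 28, 28, 35, 28) vary with month length.
This is the last Saturday of each month.
Last Saturday of May 2025: May 31, 2025.
Last Saturday of June 2025: June 28, 2025.
July 2025 ends with Saturday July 26, 2025.

May 31, 2025; June 28, 2025; July 26, 2025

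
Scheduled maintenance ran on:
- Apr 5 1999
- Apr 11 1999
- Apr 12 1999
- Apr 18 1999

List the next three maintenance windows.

Apr 19 1999, Apr 25 1999, Apr 26 1999

The gap pattern 6, 1, 6 repeats every 2 events.
These are the Mondays and Sundays of each week.
The following Monday is Apr 19 1999.
Next Sunday: Apr 25 1999.
Next Monday: Apr 26 1999.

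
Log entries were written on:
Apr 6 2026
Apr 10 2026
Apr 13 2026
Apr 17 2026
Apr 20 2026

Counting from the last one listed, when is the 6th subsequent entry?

The gap pattern 4, 3, 4, 3 repeats every 2 events.
These are the Mondays and Fridays of each week.
Next Friday: Apr 24 2026.
Next Monday: Apr 27 2026.
Next Friday: May 1 2026.
The following Monday is May 4 2026.
Next Friday: May 8 2026.
Next Monday: May 11 2026.

May 11 2026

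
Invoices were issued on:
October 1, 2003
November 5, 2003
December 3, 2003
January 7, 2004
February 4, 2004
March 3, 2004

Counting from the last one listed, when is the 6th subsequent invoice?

These are Wednesdays at 28- or 35-day spacing (35, 28, 35, 28, 28).
The pattern: 1st Wednesday of the month.
1st Wednesday of April 2004: April 7, 2004.
1st Wednesday of May 2004: May 5, 2004.
1st Wednesday of June 2004: June 2, 2004.
July 2004 — 1st Wednesday is July 7, 2004.
August 2004 — 1st Wednesday is August 4, 2004.
September 2004 — 1st Wednesday is September 1, 2004.

September 1, 2004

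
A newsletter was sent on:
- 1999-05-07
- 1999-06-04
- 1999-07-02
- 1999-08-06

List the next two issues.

1999-09-03, 1999-10-01

All dates are Fridays, 28, 28, 35 days apart.
Specifically, the 1st Friday of each month.
September 1999 — 1st Friday is 1999-09-03.
October 1999 — 1st Friday is 1999-10-01.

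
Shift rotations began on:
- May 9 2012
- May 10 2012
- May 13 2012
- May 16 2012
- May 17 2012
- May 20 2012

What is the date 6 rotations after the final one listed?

Jun 3 2012

Every event lands on a Wednesday or Thursday or Sunday (gaps cycle 1, 3, 3, 1, 3).
So the schedule is: every Wednesday, Thursday and Sunday.
Next Wednesday: May 23 2012.
Next Thursday: May 24 2012.
Next Sunday: May 27 2012.
The following Wednesday is May 30 2012.
The following Thursday is May 31 2012.
Next Sunday: Jun 3 2012.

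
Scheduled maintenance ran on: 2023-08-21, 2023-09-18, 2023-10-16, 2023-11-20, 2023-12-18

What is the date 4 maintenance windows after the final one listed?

2024-04-15

Gaps: 28, 28, 35, 28 days — a mix of 28 and 35. Every date is a Monday.
Each is the 3rd Monday of its month.
3rd Monday of January 2024: 2024-01-15.
February 2024 — 3rd Monday is 2024-02-19.
March 2024 — 3rd Monday is 2024-03-18.
April 2024 — 3rd Monday is 2024-04-15.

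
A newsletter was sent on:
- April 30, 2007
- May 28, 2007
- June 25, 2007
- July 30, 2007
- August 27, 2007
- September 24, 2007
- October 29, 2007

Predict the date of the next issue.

All Mondays; the gaps (28, 28, 35, 28, 28, 35) vary with month length.
This is the last Monday of each month.
November 2007 ends with Monday November 26, 2007.

November 26, 2007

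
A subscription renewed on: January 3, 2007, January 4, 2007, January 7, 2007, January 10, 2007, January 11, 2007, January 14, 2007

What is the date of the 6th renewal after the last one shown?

January 28, 2007

Every event lands on a Wednesday or Thursday or Sunday (gaps cycle 1, 3, 3, 1, 3).
So the schedule is: every Wednesday, Thursday and Sunday.
Next Wednesday: January 17, 2007.
The following Thursday is January 18, 2007.
The following Sunday is January 21, 2007.
The following Wednesday is January 24, 2007.
Next Thursday: January 25, 2007.
Next Sunday: January 28, 2007.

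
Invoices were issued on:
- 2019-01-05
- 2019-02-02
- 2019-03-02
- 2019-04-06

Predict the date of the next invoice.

Gaps: 28, 28, 35 days — a mix of 28 and 35. Every date is a Saturday.
Each is the 1st Saturday of its month.
1st Saturday of May 2019: 2019-05-04.

2019-05-04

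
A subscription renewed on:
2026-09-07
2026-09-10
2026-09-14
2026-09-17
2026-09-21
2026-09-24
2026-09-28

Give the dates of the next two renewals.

Every event lands on a Monday or Thursday (gaps cycle 3, 4, 3, 4, 3, 4).
So the schedule is: every Monday and Thursday.
The following Thursday is 2026-10-01.
The following Monday is 2026-10-05.

2026-10-01, 2026-10-05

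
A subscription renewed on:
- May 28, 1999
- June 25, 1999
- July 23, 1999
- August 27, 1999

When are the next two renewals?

All dates are Fridays, 28, 28, 35 days apart.
Specifically, the 4th Friday of each month.
4th Friday of September 1999: September 24, 1999.
October 1999 — 4th Friday is October 22, 1999.

September 24, 1999; October 22, 1999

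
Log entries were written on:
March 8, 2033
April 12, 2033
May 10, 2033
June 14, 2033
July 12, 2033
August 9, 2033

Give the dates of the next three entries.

September 13, 2033; October 11, 2033; November 8, 2033

Gaps: 35, 28, 35, 28, 28 days — a mix of 28 and 35. Every date is a Tuesday.
Each is the 2nd Tuesday of its month.
September 2033 — 2nd Tuesday is September 13, 2033.
October 2033 — 2nd Tuesday is October 11, 2033.
2nd Tuesday of November 2033: November 8, 2033.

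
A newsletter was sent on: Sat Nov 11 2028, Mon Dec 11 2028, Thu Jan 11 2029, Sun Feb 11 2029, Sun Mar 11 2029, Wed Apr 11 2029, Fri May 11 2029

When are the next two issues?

Gaps: 30, 31, 31, 28, 31, 30 days — not constant. Every event is on the 11th of the month.
Pattern: the 11th of each month.
Next: June 2029 → Mon Jun 11 2029.
Next: July 2029 → Wed Jul 11 2029.

Mon Jun 11 2029, Wed Jul 11 2029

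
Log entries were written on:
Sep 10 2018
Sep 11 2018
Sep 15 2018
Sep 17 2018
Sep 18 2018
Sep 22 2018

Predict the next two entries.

Sep 24 2018, Sep 25 2018

Every event lands on a Monday or Tuesday or Saturday (gaps cycle 1, 4, 2, 1, 4).
So the schedule is: every Monday, Tuesday and Saturday.
The following Monday is Sep 24 2018.
The following Tuesday is Sep 25 2018.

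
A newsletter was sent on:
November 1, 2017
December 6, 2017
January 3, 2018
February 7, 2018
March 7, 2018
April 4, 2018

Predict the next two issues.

These are Wednesdays at 28- or 35-day spacing (35, 28, 35, 28, 28).
The pattern: 1st Wednesday of the month.
1st Wednesday of May 2018: May 2, 2018.
June 2018 — 1st Wednesday is June 6, 2018.

May 2, 2018; June 6, 2018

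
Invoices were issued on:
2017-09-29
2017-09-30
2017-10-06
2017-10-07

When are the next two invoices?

Every event lands on a Friday or Saturday (gaps cycle 1, 6, 1).
So the schedule is: every Friday and Saturday.
Next Friday: 2017-10-13.
Next Saturday: 2017-10-14.

2017-10-13, 2017-10-14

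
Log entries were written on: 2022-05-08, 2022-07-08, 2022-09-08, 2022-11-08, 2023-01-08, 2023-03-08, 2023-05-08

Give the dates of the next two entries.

Each date is the 8th; the gaps (61, 62, 61, 61, 59, 61) track the month lengths.
The rule is the 8th of every 2 months.
Next: July 2023 → 2023-07-08.
September 2023: 2023-09-08.

2023-07-08, 2023-09-08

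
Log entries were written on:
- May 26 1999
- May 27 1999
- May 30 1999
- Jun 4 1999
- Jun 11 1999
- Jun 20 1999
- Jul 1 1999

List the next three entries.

Jul 14 1999, Jul 29 1999, Aug 15 1999

Gaps: 1, 3, 5, 7, 9, 11 days — each gap is 2 larger than the previous one.
Next gap: 13 days. Jul 1 1999 + 13 days = Jul 14 1999.
Next gap: 15 days. Jul 14 1999 + 15 days = Jul 29 1999.
Next gap: 17 days. Jul 29 1999 + 17 days = Aug 15 1999.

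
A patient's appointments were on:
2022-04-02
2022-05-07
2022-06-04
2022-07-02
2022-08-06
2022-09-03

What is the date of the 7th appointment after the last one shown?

These are Saturdays at 28- or 35-day spacing (35, 28, 28, 35, 28).
The pattern: 1st Saturday of the month.
1st Saturday of October 2022: 2022-10-01.
November 2022 — 1st Saturday is 2022-11-05.
December 2022 — 1st Saturday is 2022-12-03.
January 2023 — 1st Saturday is 2023-01-07.
1st Saturday of February 2023: 2023-02-04.
1st Saturday of March 2023: 2023-03-04.
1st Saturday of April 2023: 2023-04-01.

2023-04-01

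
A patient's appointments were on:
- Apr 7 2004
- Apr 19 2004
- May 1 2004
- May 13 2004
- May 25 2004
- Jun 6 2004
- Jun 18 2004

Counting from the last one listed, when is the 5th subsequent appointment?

Every event comes 12 days after the last (12, 12, 12, 12, 12, 12).
Jun 18 2004 + 12 days = Jun 30 2004.
Jun 30 2004 + 12 days = Jul 12 2004.
Jul 12 2004 + 12 days = Jul 24 2004.
Jul 24 2004 + 12 days = Aug 5 2004.
Aug 5 2004 + 12 days = Aug 17 2004.

Aug 17 2004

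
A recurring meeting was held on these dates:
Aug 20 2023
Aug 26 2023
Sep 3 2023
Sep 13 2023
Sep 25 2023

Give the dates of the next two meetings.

The spacing grows by 2 each time: 6, 8, 10, 12 days.
Next gap: 14 days. Sep 25 2023 + 14 days = Oct 9 2023.
Next gap: 16 days. Oct 9 2023 + 16 days = Oct 25 2023.

Oct 9 2023, Oct 25 2023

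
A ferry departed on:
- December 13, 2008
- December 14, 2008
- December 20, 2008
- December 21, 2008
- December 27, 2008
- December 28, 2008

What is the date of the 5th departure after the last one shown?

January 17, 2009

The gap pattern 1, 6, 1, 6, 1 repeats every 2 events.
These are the Saturdays and Sundays of each week.
Next Saturday: January 3, 2009.
The following Sunday is January 4, 2009.
The following Saturday is January 10, 2009.
The following Sunday is January 11, 2009.
The following Saturday is January 17, 2009.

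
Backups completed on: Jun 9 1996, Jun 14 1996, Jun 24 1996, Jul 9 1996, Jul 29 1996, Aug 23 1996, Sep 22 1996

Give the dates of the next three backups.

Oct 27 1996, Dec 6 1996, Jan 20 1997

Gaps: 5, 10, 15, 20, 25, 30 days — each gap is 5 larger than the previous one.
Next gap: 35 days. Sep 22 1996 + 35 days = Oct 27 1996.
Next gap: 40 days. Oct 27 1996 + 40 days = Dec 6 1996.
Next gap: 45 days. Dec 6 1996 + 45 days = Jan 20 1997.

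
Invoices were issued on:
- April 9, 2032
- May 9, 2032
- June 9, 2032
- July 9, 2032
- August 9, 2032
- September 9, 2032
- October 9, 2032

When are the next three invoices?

Gaps: 30, 31, 30, 31, 31, 30 days — not constant. Every event is on the 9th of the month.
Pattern: the 9th of each month.
November 2032: November 9, 2032.
Next: December 2032 → December 9, 2032.
Next: January 2033 → January 9, 2033.

November 9, 2032; December 9, 2032; January 9, 2033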